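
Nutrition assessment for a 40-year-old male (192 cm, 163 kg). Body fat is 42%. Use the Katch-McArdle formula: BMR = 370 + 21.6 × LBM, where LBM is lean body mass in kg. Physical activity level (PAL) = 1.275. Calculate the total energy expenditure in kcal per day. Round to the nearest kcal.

LBM = 163 × (1 − 0.42) = 94.54 kg. Katch-McArdle: BMR = 370 + 21.6 × 94.54 = 2412.064 kcal/day.
TEE = BMR × activity factor = 2412.064 × 1.275 = 3075.3816 kcal/day.

3075 kcal per day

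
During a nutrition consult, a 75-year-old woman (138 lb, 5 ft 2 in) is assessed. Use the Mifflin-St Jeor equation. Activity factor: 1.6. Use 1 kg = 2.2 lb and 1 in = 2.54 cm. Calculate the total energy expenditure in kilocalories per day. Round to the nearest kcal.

Convert to metric: weight = 138 ÷ 2.2 = 62.7273 kg; height = (5×12 + 2) × 2.54 = 62 × 2.54 = 157.48 cm.
Mifflin-St Jeor (female): BMR = 10(62.7273) + 6.25(157.48) − 5(75) − 161 = 627.2727 + 984.25 − 375 − 161 = 1075.5227 kcal/day.
TEE = BMR × activity factor = 1075.5227 × 1.6 = 1720.8364 kcal/day.

1721 kilocalories per day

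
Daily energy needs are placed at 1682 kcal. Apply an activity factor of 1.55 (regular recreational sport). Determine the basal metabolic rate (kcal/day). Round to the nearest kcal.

BMR = TEE ÷ activity factor = 1682 ÷ 1.55 = 1085.1613 kcal/day.

1085 kcal/day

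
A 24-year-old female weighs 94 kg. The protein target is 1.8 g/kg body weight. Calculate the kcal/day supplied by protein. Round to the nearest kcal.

677 kcal/day

Protein = 1.8 g/kg × 94 kg = 169.2 g/day.
Protein energy = 169.2 g × 4 kcal/g = 676.8 kcal/day.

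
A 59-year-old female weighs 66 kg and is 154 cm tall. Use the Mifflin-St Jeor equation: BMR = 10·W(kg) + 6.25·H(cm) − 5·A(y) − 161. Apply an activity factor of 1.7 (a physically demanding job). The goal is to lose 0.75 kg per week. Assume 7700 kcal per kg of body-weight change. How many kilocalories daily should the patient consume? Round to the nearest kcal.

1158 kilocalories daily

Mifflin-St Jeor (female): BMR = 10(66) + 6.25(154) − 5(59) − 161 = 660 + 962.5 − 295 − 161 = 1166.5 kcal/day.
TEE = 1166.5 × 1.7 = 1983.05 kcal/day.
Required daily deficit = 0.75 × 7700 ÷ 7 = 825 kcal/day.
Target intake = 1983.05 − 825 = 1158.05 kcal/day.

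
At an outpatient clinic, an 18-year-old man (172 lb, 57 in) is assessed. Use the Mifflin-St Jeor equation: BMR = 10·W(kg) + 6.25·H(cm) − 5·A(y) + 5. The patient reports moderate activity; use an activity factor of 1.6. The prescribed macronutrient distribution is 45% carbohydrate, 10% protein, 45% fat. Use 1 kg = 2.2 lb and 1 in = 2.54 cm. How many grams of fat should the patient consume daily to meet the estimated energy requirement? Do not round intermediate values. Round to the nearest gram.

Convert to metric: weight = 172 ÷ 2.2 = 78.1818 kg; height = 57 × 2.54 = 144.78 cm.
Mifflin-St Jeor (male): BMR = 10(78.1818) + 6.25(144.78) − 5(18) + 5 = 781.8182 + 904.875 − 90 + 5 = 1601.6932 kcal/day.
TEE = 1601.6932 × 1.6 = 2562.7091 kcal/day.
Fat energy = 45% × 2562.7091 = 1153.2191 kcal.
Fat = 1153.2191 ÷ 9 kcal/g = 128.1355 g.

128 g/day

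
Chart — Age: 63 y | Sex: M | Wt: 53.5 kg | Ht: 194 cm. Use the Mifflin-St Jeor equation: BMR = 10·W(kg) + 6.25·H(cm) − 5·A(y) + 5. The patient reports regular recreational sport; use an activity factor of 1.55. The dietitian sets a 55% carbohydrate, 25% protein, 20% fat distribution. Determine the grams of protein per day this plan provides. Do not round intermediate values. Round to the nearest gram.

Mifflin-St Jeor (male): BMR = 10(53.5) + 6.25(194) − 5(63) + 5 = 535 + 1212.5 − 315 + 5 = 1437.5 kcal/day.
TEE = 1437.5 × 1.55 = 2228.125 kcal/day.
Protein energy = 25% × 2228.125 = 557.0313 kcal.
Protein = 557.0313 ÷ 4 kcal/g = 139.2578 g.

139 g/day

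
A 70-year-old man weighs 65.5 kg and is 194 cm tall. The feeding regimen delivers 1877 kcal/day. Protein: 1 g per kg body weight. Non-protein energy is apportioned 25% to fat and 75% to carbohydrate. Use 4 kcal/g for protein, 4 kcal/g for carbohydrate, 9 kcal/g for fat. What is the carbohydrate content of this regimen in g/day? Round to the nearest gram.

Protein = 1 × 65.5 = 65.5 g → 65.5 × 4 = 262 kcal.
Non-protein calories = 1877 − 262 = 1615 kcal.
Fat: 25% × 1615 = 403.75 kcal; carbohydrate: 1211.25 kcal.
Carbohydrate: 1211.25 kcal ÷ 4 kcal/g = 302.8125 g.

303 g/day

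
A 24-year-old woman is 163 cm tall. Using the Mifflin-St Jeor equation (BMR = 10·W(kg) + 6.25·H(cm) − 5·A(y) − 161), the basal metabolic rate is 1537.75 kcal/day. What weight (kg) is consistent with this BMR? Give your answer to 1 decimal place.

80.0 kg

1537.75 = 10·W + 6.25(163) − 5(24) − 161
10·W = 1537.75 − 737.75 = 800, so W = 80 kg.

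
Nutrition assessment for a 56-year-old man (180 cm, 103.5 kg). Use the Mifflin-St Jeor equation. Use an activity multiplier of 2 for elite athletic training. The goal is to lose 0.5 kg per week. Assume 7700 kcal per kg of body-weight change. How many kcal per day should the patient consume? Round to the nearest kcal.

3220 kcal per day

Mifflin-St Jeor (male): BMR = 10(103.5) + 6.25(180) − 5(56) + 5 = 1035 + 1125 − 280 + 5 = 1885 kcal/day.
TEE = 1885 × 2 = 3770 kcal/day.
Required daily deficit = 0.5 × 7700 ÷ 7 = 550 kcal/day.
Target intake = 3770 − 550 = 3220 kcal/day.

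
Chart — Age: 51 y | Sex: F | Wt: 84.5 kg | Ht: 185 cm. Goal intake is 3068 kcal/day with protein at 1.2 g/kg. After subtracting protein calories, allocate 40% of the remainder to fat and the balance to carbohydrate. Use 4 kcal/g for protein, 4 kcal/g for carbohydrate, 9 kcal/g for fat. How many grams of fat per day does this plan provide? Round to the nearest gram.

118 g/day

Protein = 1.2 × 84.5 = 101.4 g → 101.4 × 4 = 405.6 kcal.
Non-protein calories = 3068 − 405.6 = 2662.4 kcal.
Fat: 40% × 2662.4 = 1064.96 kcal; carbohydrate: 1597.44 kcal.
Fat: 1064.96 kcal ÷ 9 kcal/g = 118.3289 g.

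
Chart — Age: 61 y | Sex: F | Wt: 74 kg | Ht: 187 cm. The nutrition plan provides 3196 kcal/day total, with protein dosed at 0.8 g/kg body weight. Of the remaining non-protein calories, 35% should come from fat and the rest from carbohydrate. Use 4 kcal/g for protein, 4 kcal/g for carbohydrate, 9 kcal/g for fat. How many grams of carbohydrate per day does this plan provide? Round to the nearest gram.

Protein = 0.8 × 74 = 59.2 g → 59.2 × 4 = 236.8 kcal.
Non-protein calories = 3196 − 236.8 = 2959.2 kcal.
Fat: 35% × 2959.2 = 1035.72 kcal; carbohydrate: 1923.48 kcal.
Carbohydrate: 1923.48 kcal ÷ 4 kcal/g = 480.87 g.

481 g/day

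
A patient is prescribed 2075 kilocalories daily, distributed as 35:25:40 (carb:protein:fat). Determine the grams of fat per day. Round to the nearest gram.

Fat energy = 40% × 2075 = 830 kcal.
At 9 kcal/g: 830 ÷ 9 = 92.2222 g.

92 g/day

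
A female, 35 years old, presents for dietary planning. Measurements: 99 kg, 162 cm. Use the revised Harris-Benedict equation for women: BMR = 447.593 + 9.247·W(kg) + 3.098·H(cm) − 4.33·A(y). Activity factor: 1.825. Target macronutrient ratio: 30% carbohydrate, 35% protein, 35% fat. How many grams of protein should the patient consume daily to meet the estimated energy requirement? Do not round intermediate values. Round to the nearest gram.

274 g/day

Harris-Benedict: BMR = 447.593 + 9.247(99) + 3.098(162) − 4.33(35) = 1713.372 kcal/day.
TEE = 1713.372 × 1.825 = 3126.9039 kcal/day.
Protein energy = 35% × 3126.9039 = 1094.4164 kcal.
Protein = 1094.4164 ÷ 4 kcal/g = 273.6041 g.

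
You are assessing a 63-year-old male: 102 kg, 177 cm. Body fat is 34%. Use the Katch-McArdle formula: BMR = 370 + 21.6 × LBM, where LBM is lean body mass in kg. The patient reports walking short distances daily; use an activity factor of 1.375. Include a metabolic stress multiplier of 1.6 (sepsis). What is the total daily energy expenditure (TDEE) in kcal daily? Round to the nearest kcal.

4013 kcal daily

LBM = 102 × (1 − 0.34) = 67.32 kg. Katch-McArdle: BMR = 370 + 21.6 × 67.32 = 1824.112 kcal/day.
TEE = BMR × activity factor = 1824.112 × 1.375 = 2508.154 kcal/day.
Apply stress factor: 2508.154 × 1.6 = 4013.0464 kcal/day.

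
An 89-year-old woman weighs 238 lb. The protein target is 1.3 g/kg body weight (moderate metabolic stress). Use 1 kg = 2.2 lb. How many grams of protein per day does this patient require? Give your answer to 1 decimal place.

Weight in kg = 238 ÷ 2.2 = 108.1818 kg.
Protein = 1.3 g/kg × 108.1818 kg = 140.6364 g/day.

140.6 g/day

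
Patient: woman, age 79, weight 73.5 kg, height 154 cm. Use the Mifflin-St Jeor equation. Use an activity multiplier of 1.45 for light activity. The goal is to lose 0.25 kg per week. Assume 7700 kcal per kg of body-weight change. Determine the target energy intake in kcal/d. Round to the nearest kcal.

Mifflin-St Jeor (female): BMR = 10(73.5) + 6.25(154) − 5(79) − 161 = 735 + 962.5 − 395 − 161 = 1141.5 kcal/day.
TEE = 1141.5 × 1.45 = 1655.175 kcal/day.
Required daily deficit = 0.25 × 7700 ÷ 7 = 275 kcal/day.
Target intake = 1655.175 − 275 = 1380.175 kcal/day.

1380 kcal/d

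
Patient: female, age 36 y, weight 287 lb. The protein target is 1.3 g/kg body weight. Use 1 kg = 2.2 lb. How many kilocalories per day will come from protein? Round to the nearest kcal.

Weight in kg = 287 ÷ 2.2 = 130.4545 kg.
Protein = 1.3 g/kg × 130.4545 kg = 169.5909 g/day.
Protein energy = 169.5909 g × 4 kcal/g = 678.3636 kcal/day.

678 kcal/day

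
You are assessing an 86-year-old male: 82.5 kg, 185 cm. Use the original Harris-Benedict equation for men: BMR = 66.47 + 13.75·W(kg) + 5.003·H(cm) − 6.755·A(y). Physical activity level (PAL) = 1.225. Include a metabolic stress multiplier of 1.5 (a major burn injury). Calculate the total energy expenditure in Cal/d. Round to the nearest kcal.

2840 Cal/d

Harris-Benedict: BMR = 66.47 + 13.75(82.5) + 5.003(185) − 6.755(86) = 1545.47 kcal/day.
TEE = BMR × activity factor = 1545.47 × 1.225 = 1893.2008 kcal/day.
Apply stress factor: 1893.2008 × 1.5 = 2839.8011 kcal/day.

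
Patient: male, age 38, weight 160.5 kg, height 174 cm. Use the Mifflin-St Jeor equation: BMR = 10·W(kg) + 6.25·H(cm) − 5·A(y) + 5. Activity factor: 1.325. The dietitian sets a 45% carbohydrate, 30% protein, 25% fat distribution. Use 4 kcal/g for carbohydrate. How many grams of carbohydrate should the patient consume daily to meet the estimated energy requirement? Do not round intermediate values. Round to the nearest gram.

374 g/day

Mifflin-St Jeor (male): BMR = 10(160.5) + 6.25(174) − 5(38) + 5 = 1605 + 1087.5 − 190 + 5 = 2507.5 kcal/day.
TEE = 2507.5 × 1.325 = 3322.4375 kcal/day.
Carbohydrate energy = 45% × 3322.4375 = 1495.0969 kcal.
Carbohydrate = 1495.0969 ÷ 4 kcal/g = 373.7742 g.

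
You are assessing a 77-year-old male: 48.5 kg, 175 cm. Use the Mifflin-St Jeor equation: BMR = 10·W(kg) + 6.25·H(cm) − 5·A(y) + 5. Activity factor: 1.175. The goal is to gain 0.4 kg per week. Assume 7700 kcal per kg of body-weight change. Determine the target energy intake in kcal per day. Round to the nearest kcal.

Mifflin-St Jeor (male): BMR = 10(48.5) + 6.25(175) − 5(77) + 5 = 485 + 1093.75 − 385 + 5 = 1198.75 kcal/day.
TEE = 1198.75 × 1.175 = 1408.5313 kcal/day.
Required daily surplus = 0.4 × 7700 ÷ 7 = 440 kcal/day.
Target intake = 1408.5313 + 440 = 1848.5313 kcal/day.

1849 kcal per day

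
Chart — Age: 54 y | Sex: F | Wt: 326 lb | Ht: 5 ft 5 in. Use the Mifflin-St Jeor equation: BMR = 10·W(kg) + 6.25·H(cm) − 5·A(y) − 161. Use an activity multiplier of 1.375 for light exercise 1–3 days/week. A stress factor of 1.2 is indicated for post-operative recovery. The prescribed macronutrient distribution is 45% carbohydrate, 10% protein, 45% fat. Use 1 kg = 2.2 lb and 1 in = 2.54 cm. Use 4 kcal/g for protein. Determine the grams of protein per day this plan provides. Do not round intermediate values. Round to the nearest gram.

Convert to metric: weight = 326 ÷ 2.2 = 148.1818 kg; height = (5×12 + 5) × 2.54 = 65 × 2.54 = 165.1 cm.
Mifflin-St Jeor (female): BMR = 10(148.1818) + 6.25(165.1) − 5(54) − 161 = 1481.8182 + 1031.875 − 270 − 161 = 2082.6932 kcal/day.
TEE = 2082.6932 × 1.375 = 2863.7031 kcal/day.
With stress factor 1.2: 2863.7031 × 1.2 = 3436.4438 kcal/day.
Protein energy = 10% × 3436.4438 = 343.6444 kcal.
Protein = 343.6444 ÷ 4 kcal/g = 85.9111 g.

86 g/day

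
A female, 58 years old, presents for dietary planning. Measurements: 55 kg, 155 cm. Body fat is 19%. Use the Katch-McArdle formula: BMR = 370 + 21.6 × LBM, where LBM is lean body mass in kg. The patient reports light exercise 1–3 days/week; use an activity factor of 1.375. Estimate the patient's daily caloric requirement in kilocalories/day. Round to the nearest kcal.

LBM = 55 × (1 − 0.19) = 44.55 kg. Katch-McArdle: BMR = 370 + 21.6 × 44.55 = 1332.28 kcal/day.
TEE = BMR × activity factor = 1332.28 × 1.375 = 1831.885 kcal/day.

1832 kilocalories/day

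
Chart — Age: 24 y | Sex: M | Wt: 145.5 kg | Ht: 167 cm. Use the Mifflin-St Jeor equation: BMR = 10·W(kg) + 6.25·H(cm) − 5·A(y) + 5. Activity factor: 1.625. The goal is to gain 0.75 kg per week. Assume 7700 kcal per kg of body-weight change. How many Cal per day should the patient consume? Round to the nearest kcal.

Mifflin-St Jeor (male): BMR = 10(145.5) + 6.25(167) − 5(24) + 5 = 1455 + 1043.75 − 120 + 5 = 2383.75 kcal/day.
TEE = 2383.75 × 1.625 = 3873.5938 kcal/day.
Required daily surplus = 0.75 × 7700 ÷ 7 = 825 kcal/day.
Target intake = 3873.5938 + 825 = 4698.5938 kcal/day.

4699 Cal per day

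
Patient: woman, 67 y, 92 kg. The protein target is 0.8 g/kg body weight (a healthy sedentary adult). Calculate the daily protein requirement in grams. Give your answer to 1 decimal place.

73.6 g/day

Protein = 0.8 g/kg × 92 kg = 73.6 g/day.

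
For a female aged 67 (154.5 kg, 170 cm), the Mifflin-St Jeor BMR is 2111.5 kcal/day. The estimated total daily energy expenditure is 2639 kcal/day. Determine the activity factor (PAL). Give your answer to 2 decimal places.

Activity factor = TEE ÷ BMR = 2639 ÷ 2111.5 = 1.25.

1.25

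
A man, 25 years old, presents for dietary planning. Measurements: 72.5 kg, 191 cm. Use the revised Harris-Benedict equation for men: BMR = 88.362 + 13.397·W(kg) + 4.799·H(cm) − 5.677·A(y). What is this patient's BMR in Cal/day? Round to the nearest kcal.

1834 Cal/day

Harris-Benedict: BMR = 88.362 + 13.397(72.5) + 4.799(191) − 5.677(25) = 1834.3285 kcal/day.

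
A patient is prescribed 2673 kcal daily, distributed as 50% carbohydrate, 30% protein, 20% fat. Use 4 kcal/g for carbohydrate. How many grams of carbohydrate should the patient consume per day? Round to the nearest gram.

Carbohydrate energy = 50% × 2673 = 1336.5 kcal.
At 4 kcal/g: 1336.5 ÷ 4 = 334.125 g.

334 g/day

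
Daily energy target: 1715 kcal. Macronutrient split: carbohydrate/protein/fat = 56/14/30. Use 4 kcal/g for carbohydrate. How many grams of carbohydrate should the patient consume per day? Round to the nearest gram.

Carbohydrate energy = 56% × 1715 = 960.4 kcal.
At 4 kcal/g: 960.4 ÷ 4 = 240.1 g.

240 g/day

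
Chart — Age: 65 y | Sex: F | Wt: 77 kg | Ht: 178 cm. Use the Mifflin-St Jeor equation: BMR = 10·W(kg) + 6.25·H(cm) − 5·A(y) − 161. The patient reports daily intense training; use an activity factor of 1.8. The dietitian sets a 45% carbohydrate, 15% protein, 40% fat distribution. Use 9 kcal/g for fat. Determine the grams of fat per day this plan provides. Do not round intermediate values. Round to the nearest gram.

Mifflin-St Jeor (female): BMR = 10(77) + 6.25(178) − 5(65) − 161 = 770 + 1112.5 − 325 − 161 = 1396.5 kcal/day.
TEE = 1396.5 × 1.8 = 2513.7 kcal/day.
Fat energy = 40% × 2513.7 = 1005.48 kcal.
Fat = 1005.48 ÷ 9 kcal/g = 111.72 g.

112 g/day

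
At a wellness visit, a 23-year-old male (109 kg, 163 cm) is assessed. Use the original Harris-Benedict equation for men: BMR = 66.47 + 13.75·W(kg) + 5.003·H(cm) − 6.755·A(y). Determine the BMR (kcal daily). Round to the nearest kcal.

Harris-Benedict: BMR = 66.47 + 13.75(109) + 5.003(163) − 6.755(23) = 2225.344 kcal/day.

2225 kcal daily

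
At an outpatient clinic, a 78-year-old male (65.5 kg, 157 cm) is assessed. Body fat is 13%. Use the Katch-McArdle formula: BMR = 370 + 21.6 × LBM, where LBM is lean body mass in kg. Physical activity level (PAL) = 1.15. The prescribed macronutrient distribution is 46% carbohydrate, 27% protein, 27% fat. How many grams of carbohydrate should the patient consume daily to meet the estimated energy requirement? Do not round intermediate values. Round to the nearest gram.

LBM = 65.5 × (1 − 0.13) = 56.985 kg. Katch-McArdle: BMR = 370 + 21.6 × 56.985 = 1600.876 kcal/day.
TEE = 1600.876 × 1.15 = 1841.0074 kcal/day.
Carbohydrate energy = 46% × 1841.0074 = 846.8634 kcal.
Carbohydrate = 846.8634 ÷ 4 kcal/g = 211.7159 g.

212 g/day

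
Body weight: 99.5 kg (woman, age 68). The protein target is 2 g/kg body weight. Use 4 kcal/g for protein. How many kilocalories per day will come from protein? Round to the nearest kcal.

796 kcal/day

Protein = 2 g/kg × 99.5 kg = 199 g/day.
Protein energy = 199 g × 4 kcal/g = 796 kcal/day.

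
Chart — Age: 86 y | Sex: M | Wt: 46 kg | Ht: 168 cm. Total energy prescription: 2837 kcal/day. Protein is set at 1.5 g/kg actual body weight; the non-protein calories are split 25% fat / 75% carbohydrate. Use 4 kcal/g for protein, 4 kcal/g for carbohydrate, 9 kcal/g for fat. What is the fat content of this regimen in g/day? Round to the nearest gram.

Protein = 1.5 × 46 = 69 g → 69 × 4 = 276 kcal.
Non-protein calories = 2837 − 276 = 2561 kcal.
Fat: 25% × 2561 = 640.25 kcal; carbohydrate: 1920.75 kcal.
Fat: 640.25 kcal ÷ 9 kcal/g = 71.1389 g.

71 g/day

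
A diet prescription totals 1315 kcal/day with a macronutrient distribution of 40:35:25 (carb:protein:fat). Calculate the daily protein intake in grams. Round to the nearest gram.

115 g/day

Protein energy = 35% × 1315 = 460.25 kcal.
At 4 kcal/g: 460.25 ÷ 4 = 115.0625 g.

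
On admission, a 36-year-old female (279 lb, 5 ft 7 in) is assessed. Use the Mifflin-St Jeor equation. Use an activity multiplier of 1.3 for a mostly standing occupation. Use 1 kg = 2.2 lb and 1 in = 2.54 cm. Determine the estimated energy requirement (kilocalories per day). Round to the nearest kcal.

Convert to metric: weight = 279 ÷ 2.2 = 126.8182 kg; height = (5×12 + 7) × 2.54 = 67 × 2.54 = 170.18 cm.
Mifflin-St Jeor (female): BMR = 10(126.8182) + 6.25(170.18) − 5(36) − 161 = 1268.1818 + 1063.625 − 180 − 161 = 1990.8068 kcal/day.
TEE = BMR × activity factor = 1990.8068 × 1.3 = 2588.0489 kcal/day.

2588 kilocalories per day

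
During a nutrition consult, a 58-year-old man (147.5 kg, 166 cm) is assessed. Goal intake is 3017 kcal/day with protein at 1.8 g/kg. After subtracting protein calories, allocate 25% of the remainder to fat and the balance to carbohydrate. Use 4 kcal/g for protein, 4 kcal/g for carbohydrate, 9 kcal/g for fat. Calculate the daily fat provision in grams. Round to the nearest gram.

Protein = 1.8 × 147.5 = 265.5 g → 265.5 × 4 = 1062 kcal.
Non-protein calories = 3017 − 1062 = 1955 kcal.
Fat: 25% × 1955 = 488.75 kcal; carbohydrate: 1466.25 kcal.
Fat: 488.75 kcal ÷ 9 kcal/g = 54.3056 g.

54 g/day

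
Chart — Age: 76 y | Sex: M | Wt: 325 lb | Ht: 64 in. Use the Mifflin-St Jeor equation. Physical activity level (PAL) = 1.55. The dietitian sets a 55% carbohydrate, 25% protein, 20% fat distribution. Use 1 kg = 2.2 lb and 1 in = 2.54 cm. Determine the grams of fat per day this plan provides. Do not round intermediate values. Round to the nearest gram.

73 g/day

Convert to metric: weight = 325 ÷ 2.2 = 147.7273 kg; height = 64 × 2.54 = 162.56 cm.
Mifflin-St Jeor (male): BMR = 10(147.7273) + 6.25(162.56) − 5(76) + 5 = 1477.2727 + 1016 − 380 + 5 = 2118.2727 kcal/day.
TEE = 2118.2727 × 1.55 = 3283.3227 kcal/day.
Fat energy = 20% × 3283.3227 = 656.6645 kcal.
Fat = 656.6645 ÷ 9 kcal/g = 72.9627 g.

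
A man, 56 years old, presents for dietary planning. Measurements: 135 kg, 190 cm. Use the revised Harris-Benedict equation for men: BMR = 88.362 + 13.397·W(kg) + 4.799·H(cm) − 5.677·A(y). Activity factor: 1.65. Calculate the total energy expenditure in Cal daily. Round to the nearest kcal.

4110 Cal daily

Harris-Benedict: BMR = 88.362 + 13.397(135) + 4.799(190) − 5.677(56) = 2490.855 kcal/day.
TEE = BMR × activity factor = 2490.855 × 1.65 = 4109.9108 kcal/day.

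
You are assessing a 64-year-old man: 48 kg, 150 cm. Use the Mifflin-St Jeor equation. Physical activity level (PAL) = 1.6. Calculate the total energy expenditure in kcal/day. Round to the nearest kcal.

Mifflin-St Jeor (male): BMR = 10(48) + 6.25(150) − 5(64) + 5 = 480 + 937.5 − 320 + 5 = 1102.5 kcal/day.
TEE = BMR × activity factor = 1102.5 × 1.6 = 1764 kcal/day.

1764 kcal/day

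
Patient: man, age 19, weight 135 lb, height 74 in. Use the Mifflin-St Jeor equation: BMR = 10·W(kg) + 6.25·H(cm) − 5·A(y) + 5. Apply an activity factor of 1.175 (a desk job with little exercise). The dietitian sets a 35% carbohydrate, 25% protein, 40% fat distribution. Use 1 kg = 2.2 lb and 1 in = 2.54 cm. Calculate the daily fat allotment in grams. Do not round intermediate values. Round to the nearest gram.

89 g/day

Convert to metric: weight = 135 ÷ 2.2 = 61.3636 kg; height = 74 × 2.54 = 187.96 cm.
Mifflin-St Jeor (male): BMR = 10(61.3636) + 6.25(187.96) − 5(19) + 5 = 613.6364 + 1174.75 − 95 + 5 = 1698.3864 kcal/day.
TEE = 1698.3864 × 1.175 = 1995.604 kcal/day.
Fat energy = 40% × 1995.604 = 798.2416 kcal.
Fat = 798.2416 ÷ 9 kcal/g = 88.6935 g.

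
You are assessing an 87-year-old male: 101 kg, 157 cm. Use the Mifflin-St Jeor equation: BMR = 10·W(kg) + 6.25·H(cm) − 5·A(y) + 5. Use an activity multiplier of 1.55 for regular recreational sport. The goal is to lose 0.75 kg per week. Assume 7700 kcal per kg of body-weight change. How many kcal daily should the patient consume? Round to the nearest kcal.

Mifflin-St Jeor (male): BMR = 10(101) + 6.25(157) − 5(87) + 5 = 1010 + 981.25 − 435 + 5 = 1561.25 kcal/day.
TEE = 1561.25 × 1.55 = 2419.9375 kcal/day.
Required daily deficit = 0.75 × 7700 ÷ 7 = 825 kcal/day.
Target intake = 2419.9375 − 825 = 1594.9375 kcal/day.

1595 kcal daily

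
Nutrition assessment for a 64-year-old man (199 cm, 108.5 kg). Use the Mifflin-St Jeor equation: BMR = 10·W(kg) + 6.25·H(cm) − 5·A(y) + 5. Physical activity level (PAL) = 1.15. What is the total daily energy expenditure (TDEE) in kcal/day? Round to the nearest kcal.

Mifflin-St Jeor (male): BMR = 10(108.5) + 6.25(199) − 5(64) + 5 = 1085 + 1243.75 − 320 + 5 = 2013.75 kcal/day.
TEE = BMR × activity factor = 2013.75 × 1.15 = 2315.8125 kcal/day.

2316 kcal/day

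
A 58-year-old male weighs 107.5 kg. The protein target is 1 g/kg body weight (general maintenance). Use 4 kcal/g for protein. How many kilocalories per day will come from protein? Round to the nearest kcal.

430 kcal/day

Protein = 1 g/kg × 107.5 kg = 107.5 g/day.
Protein energy = 107.5 g × 4 kcal/g = 430 kcal/day.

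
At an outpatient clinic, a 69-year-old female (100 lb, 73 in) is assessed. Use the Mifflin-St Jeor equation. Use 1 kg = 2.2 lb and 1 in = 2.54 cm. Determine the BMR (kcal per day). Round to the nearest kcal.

1107 kcal per day

Convert to metric: weight = 100 ÷ 2.2 = 45.4545 kg; height = 73 × 2.54 = 185.42 cm.
Mifflin-St Jeor (female): BMR = 10(45.4545) + 6.25(185.42) − 5(69) − 161 = 454.5455 + 1158.875 − 345 − 161 = 1107.4205 kcal/day.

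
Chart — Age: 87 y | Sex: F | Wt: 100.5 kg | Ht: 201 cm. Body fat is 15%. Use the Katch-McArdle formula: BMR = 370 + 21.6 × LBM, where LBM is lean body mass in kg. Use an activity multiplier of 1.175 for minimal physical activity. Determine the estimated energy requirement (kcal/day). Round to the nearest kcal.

LBM = 100.5 × (1 − 0.15) = 85.425 kg. Katch-McArdle: BMR = 370 + 21.6 × 85.425 = 2215.18 kcal/day.
TEE = BMR × activity factor = 2215.18 × 1.175 = 2602.8365 kcal/day.

2603 kcal/day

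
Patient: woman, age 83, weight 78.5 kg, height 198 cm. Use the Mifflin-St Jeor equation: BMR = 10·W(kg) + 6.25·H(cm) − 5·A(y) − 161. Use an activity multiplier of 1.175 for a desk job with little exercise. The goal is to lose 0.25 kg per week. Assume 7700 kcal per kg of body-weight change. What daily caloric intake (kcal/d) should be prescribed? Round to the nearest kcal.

Mifflin-St Jeor (female): BMR = 10(78.5) + 6.25(198) − 5(83) − 161 = 785 + 1237.5 − 415 − 161 = 1446.5 kcal/day.
TEE = 1446.5 × 1.175 = 1699.6375 kcal/day.
Required daily deficit = 0.25 × 7700 ÷ 7 = 275 kcal/day.
Target intake = 1699.6375 − 275 = 1424.6375 kcal/day.

1425 kcal/d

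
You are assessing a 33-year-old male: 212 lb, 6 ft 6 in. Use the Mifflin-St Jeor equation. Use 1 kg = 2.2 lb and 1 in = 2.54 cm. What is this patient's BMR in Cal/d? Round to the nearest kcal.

Convert to metric: weight = 212 ÷ 2.2 = 96.3636 kg; height = (6×12 + 6) × 2.54 = 78 × 2.54 = 198.12 cm.
Mifflin-St Jeor (male): BMR = 10(96.3636) + 6.25(198.12) − 5(33) + 5 = 963.6364 + 1238.25 − 165 + 5 = 2041.8864 kcal/day.

2042 Cal/d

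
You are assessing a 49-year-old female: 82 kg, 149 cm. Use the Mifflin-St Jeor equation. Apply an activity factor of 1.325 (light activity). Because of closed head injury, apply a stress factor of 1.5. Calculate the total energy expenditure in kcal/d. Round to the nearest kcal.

Mifflin-St Jeor (female): BMR = 10(82) + 6.25(149) − 5(49) − 161 = 820 + 931.25 − 245 − 161 = 1345.25 kcal/day.
TEE = BMR × activity factor = 1345.25 × 1.325 = 1782.4563 kcal/day.
Apply stress factor: 1782.4563 × 1.5 = 2673.6844 kcal/day.

2674 kcal/d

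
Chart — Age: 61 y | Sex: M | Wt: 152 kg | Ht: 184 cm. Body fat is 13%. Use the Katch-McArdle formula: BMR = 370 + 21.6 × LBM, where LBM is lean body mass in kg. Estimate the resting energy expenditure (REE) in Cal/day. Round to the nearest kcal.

3226 Cal/day

LBM = 152 × (1 − 0.13) = 132.24 kg. Katch-McArdle: BMR = 370 + 21.6 × 132.24 = 3226.384 kcal/day.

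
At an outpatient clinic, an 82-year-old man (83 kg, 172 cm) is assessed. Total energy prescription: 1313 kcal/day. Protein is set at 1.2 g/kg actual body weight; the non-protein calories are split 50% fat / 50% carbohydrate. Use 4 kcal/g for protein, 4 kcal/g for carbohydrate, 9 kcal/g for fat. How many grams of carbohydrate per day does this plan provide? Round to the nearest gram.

114 g/day

Protein = 1.2 × 83 = 99.6 g → 99.6 × 4 = 398.4 kcal.
Non-protein calories = 1313 − 398.4 = 914.6 kcal.
Fat: 50% × 914.6 = 457.3 kcal; carbohydrate: 457.3 kcal.
Carbohydrate: 457.3 kcal ÷ 4 kcal/g = 114.325 g.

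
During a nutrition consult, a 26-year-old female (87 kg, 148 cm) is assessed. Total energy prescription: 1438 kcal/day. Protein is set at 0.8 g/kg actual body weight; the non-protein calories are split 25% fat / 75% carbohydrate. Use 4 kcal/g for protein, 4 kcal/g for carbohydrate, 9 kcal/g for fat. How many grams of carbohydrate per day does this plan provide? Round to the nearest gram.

Protein = 0.8 × 87 = 69.6 g → 69.6 × 4 = 278.4 kcal.
Non-protein calories = 1438 − 278.4 = 1159.6 kcal.
Fat: 25% × 1159.6 = 289.9 kcal; carbohydrate: 869.7 kcal.
Carbohydrate: 869.7 kcal ÷ 4 kcal/g = 217.425 g.

217 g/day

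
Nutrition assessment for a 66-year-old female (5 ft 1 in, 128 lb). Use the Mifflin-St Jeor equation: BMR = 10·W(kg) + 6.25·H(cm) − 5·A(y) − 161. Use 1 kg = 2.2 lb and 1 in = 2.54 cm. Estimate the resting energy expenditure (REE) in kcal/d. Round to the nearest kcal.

1059 kcal/d

Convert to metric: weight = 128 ÷ 2.2 = 58.1818 kg; height = (5×12 + 1) × 2.54 = 61 × 2.54 = 154.94 cm.
Mifflin-St Jeor (female): BMR = 10(58.1818) + 6.25(154.94) − 5(66) − 161 = 581.8182 + 968.375 − 330 − 161 = 1059.1932 kcal/day.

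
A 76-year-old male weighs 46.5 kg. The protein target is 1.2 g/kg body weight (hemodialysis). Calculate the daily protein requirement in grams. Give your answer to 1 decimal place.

Protein = 1.2 g/kg × 46.5 kg = 55.8 g/day.

55.8 g/day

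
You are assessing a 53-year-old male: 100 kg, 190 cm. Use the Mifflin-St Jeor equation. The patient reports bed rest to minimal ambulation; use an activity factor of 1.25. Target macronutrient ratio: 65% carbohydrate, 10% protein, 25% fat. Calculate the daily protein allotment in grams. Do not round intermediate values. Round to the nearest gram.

60 g/day

Mifflin-St Jeor (male): BMR = 10(100) + 6.25(190) − 5(53) + 5 = 1000 + 1187.5 − 265 + 5 = 1927.5 kcal/day.
TEE = 1927.5 × 1.25 = 2409.375 kcal/day.
Protein energy = 10% × 2409.375 = 240.9375 kcal.
Protein = 240.9375 ÷ 4 kcal/g = 60.2344 g.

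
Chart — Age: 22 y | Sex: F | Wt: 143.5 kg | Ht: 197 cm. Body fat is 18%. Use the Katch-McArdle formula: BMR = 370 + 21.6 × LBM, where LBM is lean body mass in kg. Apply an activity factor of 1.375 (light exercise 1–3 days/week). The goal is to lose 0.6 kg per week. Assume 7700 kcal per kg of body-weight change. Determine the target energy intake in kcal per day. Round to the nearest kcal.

3344 kcal per day

LBM = 143.5 × (1 − 0.18) = 117.67 kg. Katch-McArdle: BMR = 370 + 21.6 × 117.67 = 2911.672 kcal/day.
TEE = 2911.672 × 1.375 = 4003.549 kcal/day.
Required daily deficit = 0.6 × 7700 ÷ 7 = 660 kcal/day.
Target intake = 4003.549 − 660 = 3343.549 kcal/day.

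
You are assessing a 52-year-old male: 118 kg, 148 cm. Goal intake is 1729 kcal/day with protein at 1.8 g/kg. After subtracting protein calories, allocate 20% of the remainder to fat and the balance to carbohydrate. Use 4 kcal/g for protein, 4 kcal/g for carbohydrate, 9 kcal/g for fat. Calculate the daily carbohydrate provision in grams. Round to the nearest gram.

176 g/day

Protein = 1.8 × 118 = 212.4 g → 212.4 × 4 = 849.6 kcal.
Non-protein calories = 1729 − 849.6 = 879.4 kcal.
Fat: 20% × 879.4 = 175.88 kcal; carbohydrate: 703.52 kcal.
Carbohydrate: 703.52 kcal ÷ 4 kcal/g = 175.88 g.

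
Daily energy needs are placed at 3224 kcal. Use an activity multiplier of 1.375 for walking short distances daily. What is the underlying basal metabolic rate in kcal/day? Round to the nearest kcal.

2345 kcal/day

BMR = TEE ÷ activity factor = 3224 ÷ 1.375 = 2344.7273 kcal/day.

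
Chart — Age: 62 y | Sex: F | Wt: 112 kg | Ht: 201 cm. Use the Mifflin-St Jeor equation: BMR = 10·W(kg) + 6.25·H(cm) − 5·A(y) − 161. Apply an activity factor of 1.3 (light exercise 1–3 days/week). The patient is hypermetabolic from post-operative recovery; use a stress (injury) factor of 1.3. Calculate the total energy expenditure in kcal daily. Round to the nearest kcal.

Mifflin-St Jeor (female): BMR = 10(112) + 6.25(201) − 5(62) − 161 = 1120 + 1256.25 − 310 − 161 = 1905.25 kcal/day.
TEE = BMR × activity factor = 1905.25 × 1.3 = 2476.825 kcal/day.
Apply stress factor: 2476.825 × 1.3 = 3219.8725 kcal/day.

3220 kcal daily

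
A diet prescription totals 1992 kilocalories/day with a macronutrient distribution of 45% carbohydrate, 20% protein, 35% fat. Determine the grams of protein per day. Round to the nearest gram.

100 g/day

Protein energy = 20% × 1992 = 398.4 kcal.
At 4 kcal/g: 398.4 ÷ 4 = 99.6 g.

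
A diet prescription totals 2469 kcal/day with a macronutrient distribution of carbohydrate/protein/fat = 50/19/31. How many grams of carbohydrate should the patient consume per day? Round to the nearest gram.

Carbohydrate energy = 50% × 2469 = 1234.5 kcal.
At 4 kcal/g: 1234.5 ÷ 4 = 308.625 g.

309 g/day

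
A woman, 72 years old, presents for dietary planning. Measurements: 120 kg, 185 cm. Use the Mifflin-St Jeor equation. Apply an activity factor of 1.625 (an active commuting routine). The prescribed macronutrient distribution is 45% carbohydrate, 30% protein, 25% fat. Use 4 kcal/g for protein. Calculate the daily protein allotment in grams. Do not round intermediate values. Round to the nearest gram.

224 g/day

Mifflin-St Jeor (female): BMR = 10(120) + 6.25(185) − 5(72) − 161 = 1200 + 1156.25 − 360 − 161 = 1835.25 kcal/day.
TEE = 1835.25 × 1.625 = 2982.2813 kcal/day.
Protein energy = 30% × 2982.2813 = 894.6844 kcal.
Protein = 894.6844 ÷ 4 kcal/g = 223.6711 g.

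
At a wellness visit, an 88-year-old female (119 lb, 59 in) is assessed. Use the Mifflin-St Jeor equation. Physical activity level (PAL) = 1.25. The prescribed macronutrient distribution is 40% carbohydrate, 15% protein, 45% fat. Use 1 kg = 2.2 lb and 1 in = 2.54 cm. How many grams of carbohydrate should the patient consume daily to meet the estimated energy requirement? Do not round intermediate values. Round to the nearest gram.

Convert to metric: weight = 119 ÷ 2.2 = 54.0909 kg; height = 59 × 2.54 = 149.86 cm.
Mifflin-St Jeor (female): BMR = 10(54.0909) + 6.25(149.86) − 5(88) − 161 = 540.9091 + 936.625 − 440 − 161 = 876.5341 kcal/day.
TEE = 876.5341 × 1.25 = 1095.6676 kcal/day.
Carbohydrate energy = 40% × 1095.6676 = 438.267 kcal.
Carbohydrate = 438.267 ÷ 4 kcal/g = 109.5668 g.

110 g/day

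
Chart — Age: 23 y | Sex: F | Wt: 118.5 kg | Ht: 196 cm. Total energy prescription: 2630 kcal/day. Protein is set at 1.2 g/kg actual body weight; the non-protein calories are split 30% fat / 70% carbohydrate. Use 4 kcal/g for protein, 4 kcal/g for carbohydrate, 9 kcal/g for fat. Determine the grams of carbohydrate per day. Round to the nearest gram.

Protein = 1.2 × 118.5 = 142.2 g → 142.2 × 4 = 568.8 kcal.
Non-protein calories = 2630 − 568.8 = 2061.2 kcal.
Fat: 30% × 2061.2 = 618.36 kcal; carbohydrate: 1442.84 kcal.
Carbohydrate: 1442.84 kcal ÷ 4 kcal/g = 360.71 g.

361 g/day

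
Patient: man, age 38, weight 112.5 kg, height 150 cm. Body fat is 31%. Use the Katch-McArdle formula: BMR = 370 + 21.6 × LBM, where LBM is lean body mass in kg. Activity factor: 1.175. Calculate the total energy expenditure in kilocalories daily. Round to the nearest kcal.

2405 kilocalories daily

LBM = 112.5 × (1 − 0.31) = 77.625 kg. Katch-McArdle: BMR = 370 + 21.6 × 77.625 = 2046.7 kcal/day.
TEE = BMR × activity factor = 2046.7 × 1.175 = 2404.8725 kcal/day.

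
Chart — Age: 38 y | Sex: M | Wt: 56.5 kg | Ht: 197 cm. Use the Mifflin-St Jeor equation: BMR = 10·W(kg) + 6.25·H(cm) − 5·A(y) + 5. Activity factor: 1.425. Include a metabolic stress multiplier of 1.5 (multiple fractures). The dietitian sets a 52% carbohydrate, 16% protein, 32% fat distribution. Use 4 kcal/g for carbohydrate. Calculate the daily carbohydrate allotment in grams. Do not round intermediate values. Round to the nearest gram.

Mifflin-St Jeor (male): BMR = 10(56.5) + 6.25(197) − 5(38) + 5 = 565 + 1231.25 − 190 + 5 = 1611.25 kcal/day.
TEE = 1611.25 × 1.425 = 2296.0313 kcal/day.
With stress factor 1.5: 2296.0313 × 1.5 = 3444.0469 kcal/day.
Carbohydrate energy = 52% × 3444.0469 = 1790.9044 kcal.
Carbohydrate = 1790.9044 ÷ 4 kcal/g = 447.7261 g.

448 g/day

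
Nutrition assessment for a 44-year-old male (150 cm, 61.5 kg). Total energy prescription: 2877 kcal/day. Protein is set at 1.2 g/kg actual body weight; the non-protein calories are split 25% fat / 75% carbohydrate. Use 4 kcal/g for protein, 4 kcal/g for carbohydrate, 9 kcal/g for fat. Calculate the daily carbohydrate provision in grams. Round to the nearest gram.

484 g/day

Protein = 1.2 × 61.5 = 73.8 g → 73.8 × 4 = 295.2 kcal.
Non-protein calories = 2877 − 295.2 = 2581.8 kcal.
Fat: 25% × 2581.8 = 645.45 kcal; carbohydrate: 1936.35 kcal.
Carbohydrate: 1936.35 kcal ÷ 4 kcal/g = 484.0875 g.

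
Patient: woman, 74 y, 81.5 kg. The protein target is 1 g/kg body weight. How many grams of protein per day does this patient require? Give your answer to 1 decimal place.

81.5 g/day

Protein = 1 g/kg × 81.5 kg = 81.5 g/day.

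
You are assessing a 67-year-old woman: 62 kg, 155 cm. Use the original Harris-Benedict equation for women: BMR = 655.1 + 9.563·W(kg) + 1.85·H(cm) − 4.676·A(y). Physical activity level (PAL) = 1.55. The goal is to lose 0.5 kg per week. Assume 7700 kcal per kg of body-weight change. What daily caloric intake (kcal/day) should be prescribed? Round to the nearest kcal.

Harris-Benedict: BMR = 655.1 + 9.563(62) + 1.85(155) − 4.676(67) = 1221.464 kcal/day.
TEE = 1221.464 × 1.55 = 1893.2692 kcal/day.
Required daily deficit = 0.5 × 7700 ÷ 7 = 550 kcal/day.
Target intake = 1893.2692 − 550 = 1343.2692 kcal/day.

1343 kcal/day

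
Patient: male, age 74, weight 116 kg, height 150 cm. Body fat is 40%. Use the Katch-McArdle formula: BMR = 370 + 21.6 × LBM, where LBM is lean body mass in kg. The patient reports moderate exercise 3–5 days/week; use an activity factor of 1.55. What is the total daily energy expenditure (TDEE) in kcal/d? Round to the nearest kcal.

2904 kcal/d

LBM = 116 × (1 − 0.4) = 69.6 kg. Katch-McArdle: BMR = 370 + 21.6 × 69.6 = 1873.36 kcal/day.
TEE = BMR × activity factor = 1873.36 × 1.55 = 2903.708 kcal/day.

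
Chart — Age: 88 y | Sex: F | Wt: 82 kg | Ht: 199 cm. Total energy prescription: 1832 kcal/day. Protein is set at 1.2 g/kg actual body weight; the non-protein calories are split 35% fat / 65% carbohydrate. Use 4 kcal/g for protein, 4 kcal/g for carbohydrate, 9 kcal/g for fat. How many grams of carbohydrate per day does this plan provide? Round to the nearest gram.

Protein = 1.2 × 82 = 98.4 g → 98.4 × 4 = 393.6 kcal.
Non-protein calories = 1832 − 393.6 = 1438.4 kcal.
Fat: 35% × 1438.4 = 503.44 kcal; carbohydrate: 934.96 kcal.
Carbohydrate: 934.96 kcal ÷ 4 kcal/g = 233.74 g.

234 g/day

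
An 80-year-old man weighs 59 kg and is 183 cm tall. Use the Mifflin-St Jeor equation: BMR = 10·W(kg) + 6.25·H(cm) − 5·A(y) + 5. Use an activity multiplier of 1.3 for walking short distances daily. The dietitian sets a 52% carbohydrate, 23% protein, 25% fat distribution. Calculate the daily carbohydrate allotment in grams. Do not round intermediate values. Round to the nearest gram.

226 g/day

Mifflin-St Jeor (male): BMR = 10(59) + 6.25(183) − 5(80) + 5 = 590 + 1143.75 − 400 + 5 = 1338.75 kcal/day.
TEE = 1338.75 × 1.3 = 1740.375 kcal/day.
Carbohydrate energy = 52% × 1740.375 = 904.995 kcal.
Carbohydrate = 904.995 ÷ 4 kcal/g = 226.2488 g.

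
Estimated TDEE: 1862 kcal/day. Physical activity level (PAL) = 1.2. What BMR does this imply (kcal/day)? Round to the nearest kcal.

BMR = TEE ÷ activity factor = 1862 ÷ 1.2 = 1551.6667 kcal/day.

1552 kcal/day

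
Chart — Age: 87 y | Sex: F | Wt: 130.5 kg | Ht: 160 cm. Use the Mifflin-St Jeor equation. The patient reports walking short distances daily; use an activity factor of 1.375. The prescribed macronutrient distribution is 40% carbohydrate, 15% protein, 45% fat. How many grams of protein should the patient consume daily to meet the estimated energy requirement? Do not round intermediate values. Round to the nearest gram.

Mifflin-St Jeor (female): BMR = 10(130.5) + 6.25(160) − 5(87) − 161 = 1305 + 1000 − 435 − 161 = 1709 kcal/day.
TEE = 1709 × 1.375 = 2349.875 kcal/day.
Protein energy = 15% × 2349.875 = 352.4813 kcal.
Protein = 352.4813 ÷ 4 kcal/g = 88.1203 g.

88 g/day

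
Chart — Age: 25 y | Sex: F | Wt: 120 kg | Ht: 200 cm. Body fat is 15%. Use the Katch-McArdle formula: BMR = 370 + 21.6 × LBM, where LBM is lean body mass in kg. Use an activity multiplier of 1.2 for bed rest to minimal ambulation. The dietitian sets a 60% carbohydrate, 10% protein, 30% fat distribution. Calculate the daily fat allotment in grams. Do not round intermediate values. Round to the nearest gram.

103 g/day

LBM = 120 × (1 − 0.15) = 102 kg. Katch-McArdle: BMR = 370 + 21.6 × 102 = 2573.2 kcal/day.
TEE = 2573.2 × 1.2 = 3087.84 kcal/day.
Fat energy = 30% × 3087.84 = 926.352 kcal.
Fat = 926.352 ÷ 9 kcal/g = 102.928 g.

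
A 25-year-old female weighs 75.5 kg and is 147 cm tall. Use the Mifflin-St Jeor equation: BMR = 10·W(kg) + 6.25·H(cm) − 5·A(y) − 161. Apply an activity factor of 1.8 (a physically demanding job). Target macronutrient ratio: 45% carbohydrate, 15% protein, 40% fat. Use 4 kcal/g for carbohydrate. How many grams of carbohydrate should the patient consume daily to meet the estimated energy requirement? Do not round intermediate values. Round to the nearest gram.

281 g/day

Mifflin-St Jeor (female): BMR = 10(75.5) + 6.25(147) − 5(25) − 161 = 755 + 918.75 − 125 − 161 = 1387.75 kcal/day.
TEE = 1387.75 × 1.8 = 2497.95 kcal/day.
Carbohydrate energy = 45% × 2497.95 = 1124.0775 kcal.
Carbohydrate = 1124.0775 ÷ 4 kcal/g = 281.0194 g.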